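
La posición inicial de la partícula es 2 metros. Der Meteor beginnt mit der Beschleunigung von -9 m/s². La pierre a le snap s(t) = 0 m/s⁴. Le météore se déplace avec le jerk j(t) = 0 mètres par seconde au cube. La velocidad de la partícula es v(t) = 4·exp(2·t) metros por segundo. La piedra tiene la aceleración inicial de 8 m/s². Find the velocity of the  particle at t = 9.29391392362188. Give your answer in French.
Nous avons la vitesse v(t) = 4·exp(2·t). En substituant t = 9.29391392362188: v(9.29391392362188) = 472771247.214899.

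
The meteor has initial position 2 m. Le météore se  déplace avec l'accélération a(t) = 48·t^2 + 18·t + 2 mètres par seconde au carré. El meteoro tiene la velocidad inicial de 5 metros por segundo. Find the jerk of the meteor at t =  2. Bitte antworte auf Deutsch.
Wir müssen unsere Gleichung für die Beschleunigung a(t) = 48·t^2 + 18·t + 2 1-mal ableiten. Die Ableitung von der Beschleunigung ergibt den Ruck: j(t) = 96·t + 18. Wir haben den Ruck j(t) = 96·t + 18. Durch Einsetzen von t = 2: j(2) = 210.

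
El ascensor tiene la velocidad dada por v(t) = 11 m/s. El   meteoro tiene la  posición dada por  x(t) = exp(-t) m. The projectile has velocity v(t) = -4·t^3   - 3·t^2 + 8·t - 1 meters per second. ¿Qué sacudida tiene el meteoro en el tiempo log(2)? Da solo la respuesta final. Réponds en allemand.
Der Ruck bei t = log(2) ist j = -1/2.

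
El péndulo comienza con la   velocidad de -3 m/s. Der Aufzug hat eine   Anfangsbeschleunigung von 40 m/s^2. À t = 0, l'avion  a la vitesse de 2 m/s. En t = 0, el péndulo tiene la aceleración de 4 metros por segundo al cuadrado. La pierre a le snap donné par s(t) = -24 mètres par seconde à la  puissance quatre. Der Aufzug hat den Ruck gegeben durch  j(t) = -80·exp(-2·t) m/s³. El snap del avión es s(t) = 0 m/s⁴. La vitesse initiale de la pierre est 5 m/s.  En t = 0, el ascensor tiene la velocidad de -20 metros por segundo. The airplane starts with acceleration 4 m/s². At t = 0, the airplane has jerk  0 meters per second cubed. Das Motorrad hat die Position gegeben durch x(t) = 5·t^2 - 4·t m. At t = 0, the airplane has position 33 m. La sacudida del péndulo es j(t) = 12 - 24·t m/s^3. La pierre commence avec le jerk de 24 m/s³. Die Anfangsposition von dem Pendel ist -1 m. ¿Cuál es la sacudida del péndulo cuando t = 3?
De la ecuación de la sacudida j(t) = 12 - 24·t, sustituimos t = 3 para obtener j = -60.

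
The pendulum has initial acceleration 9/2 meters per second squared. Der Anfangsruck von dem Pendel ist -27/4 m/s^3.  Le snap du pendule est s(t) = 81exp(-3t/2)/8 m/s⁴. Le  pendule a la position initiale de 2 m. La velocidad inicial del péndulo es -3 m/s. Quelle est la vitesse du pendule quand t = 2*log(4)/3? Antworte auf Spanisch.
Partiendo del snap s(t) = 81·exp(-3·t/2)/8, tomamos 3 antiderivadas. Tomando ∫s(t)dt y aplicando j(0) = -27/4, encontramos j(t) = -27·exp(-3·t/2)/4. Integrando la sacudida y usando la condición inicial a(0) = 9/2, obtenemos a(t) = 9·exp(-3·t/2)/2. La antiderivada de la aceleración, con v(0) = -3, da la velocidad: v(t) = -3·exp(-3·t/2). De la ecuación de la velocidad v(t) = -3·exp(-3·t/2), sustituimos t = 2*log(4)/3 para obtener v = -3/4.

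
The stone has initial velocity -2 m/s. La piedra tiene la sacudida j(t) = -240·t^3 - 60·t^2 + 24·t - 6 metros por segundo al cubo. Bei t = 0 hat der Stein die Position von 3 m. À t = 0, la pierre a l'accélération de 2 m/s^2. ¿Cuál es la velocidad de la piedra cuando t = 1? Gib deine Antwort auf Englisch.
We must find the integral of our jerk equation j(t) = -240·t^3 - 60·t^2 + 24·t - 6 2 times. Taking ∫j(t)dt and applying a(0) = 2, we find a(t) = -60·t^4 - 20·t^3 + 12·t^2 - 6·t + 2. The integral of acceleration, with v(0) = -2, gives velocity: v(t) = -12·t^5 - 5·t^4 + 4·t^3 - 3·t^2 + 2·t - 2. We have velocity v(t) = -12·t^5 - 5·t^4 + 4·t^3 - 3·t^2 + 2·t - 2. Substituting t = 1: v(1) = -16.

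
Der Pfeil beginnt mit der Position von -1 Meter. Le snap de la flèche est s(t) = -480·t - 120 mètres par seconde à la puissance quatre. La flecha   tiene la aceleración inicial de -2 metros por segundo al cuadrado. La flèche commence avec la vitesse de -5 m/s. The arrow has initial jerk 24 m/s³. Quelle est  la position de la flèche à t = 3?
Nous devons intégrer notre équation du snap s(t) = -480·t - 120 4 fois. L'intégrale du snap, avec j(0) = 24, donne le jerk: j(t) = -240·t^2 - 120·t + 24. En prenant ∫j(t)dt et en appliquant a(0) = -2, nous trouvons a(t) = -80·t^3 - 60·t^2 + 24·t - 2. La primitive de l'accélération, avec v(0) = -5, donne la vitesse: v(t) = -20·t^4 - 20·t^3 + 12·t^2 - 2·t - 5. La primitive de la vitesse, avec x(0) = -1, donne la position: x(t) = -4·t^5 - 5·t^4 + 4·t^3 - t^2 - 5·t - 1. De l'équation de la position x(t) = -4·t^5 - 5·t^4 + 4·t^3 - t^2 - 5·t - 1, nous substituons t = 3 pour obtenir x = -1294.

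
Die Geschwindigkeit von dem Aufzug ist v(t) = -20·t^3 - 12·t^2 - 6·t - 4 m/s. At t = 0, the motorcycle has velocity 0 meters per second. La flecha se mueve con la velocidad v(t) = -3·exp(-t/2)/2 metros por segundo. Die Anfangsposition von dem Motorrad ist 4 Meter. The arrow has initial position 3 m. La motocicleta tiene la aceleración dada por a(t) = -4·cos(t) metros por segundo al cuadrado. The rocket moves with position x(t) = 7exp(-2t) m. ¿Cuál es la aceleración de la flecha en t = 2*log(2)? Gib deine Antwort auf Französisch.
Nous devons dériver notre équation de la vitesse v(t) = -3·exp(-t/2)/2 1 fois. En dérivant la vitesse, nous obtenons l'accélération: a(t) = 3·exp(-t/2)/4. Nous avons l'accélération a(t) = 3·exp(-t/2)/4. En substituant t = 2*log(2): a(2*log(2)) = 3/8.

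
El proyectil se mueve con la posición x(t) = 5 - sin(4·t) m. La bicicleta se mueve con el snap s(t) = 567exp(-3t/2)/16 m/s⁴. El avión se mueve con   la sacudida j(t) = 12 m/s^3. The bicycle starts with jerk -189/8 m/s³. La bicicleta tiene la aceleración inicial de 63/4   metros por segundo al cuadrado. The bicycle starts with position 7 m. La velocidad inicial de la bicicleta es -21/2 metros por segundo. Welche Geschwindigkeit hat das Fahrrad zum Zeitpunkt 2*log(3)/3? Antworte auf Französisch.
Pour résoudre ceci, nous devons prendre 3 primitives de notre équation du snap s(t) = 567·exp(-3·t/2)/16. En prenant ∫s(t)dt et en appliquant j(0) = -189/8, nous trouvons j(t) = -189·exp(-3·t/2)/8. La primitive du jerk, avec a(0) = 63/4, donne l'accélération: a(t) = 63·exp(-3·t/2)/4. En prenant ∫a(t)dt et en appliquant v(0) = -21/2, nous trouvons v(t) = -21·exp(-3·t/2)/2. En utilisant v(t) = -21·exp(-3·t/2)/2 et en substituant t = 2*log(3)/3, nous trouvons v = -7/2.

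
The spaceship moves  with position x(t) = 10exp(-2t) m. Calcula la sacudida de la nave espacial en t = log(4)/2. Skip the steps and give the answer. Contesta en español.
La respuesta es -20.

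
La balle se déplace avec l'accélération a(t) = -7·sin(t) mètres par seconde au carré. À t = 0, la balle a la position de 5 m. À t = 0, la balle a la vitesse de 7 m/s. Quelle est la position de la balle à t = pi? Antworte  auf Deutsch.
Wir müssen unsere Gleichung für die Beschleunigung a(t) = -7·sin(t) 2-mal integrieren. Mit ∫a(t)dt und Anwendung von v(0) = 7, finden wir v(t) = 7·cos(t). Die Stammfunktion von der Geschwindigkeit, mit x(0) = 5, ergibt die Position: x(t) = 7·sin(t) + 5. Aus der Gleichung für die Position x(t) = 7·sin(t) + 5, setzen wir t = pi ein und erhalten x = 5.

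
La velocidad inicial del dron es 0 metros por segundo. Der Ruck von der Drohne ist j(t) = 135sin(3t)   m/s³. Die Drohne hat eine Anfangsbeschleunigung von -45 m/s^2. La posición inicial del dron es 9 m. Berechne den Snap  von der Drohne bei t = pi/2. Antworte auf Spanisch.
Para resolver esto, necesitamos tomar 1 derivada de nuestra ecuación de la sacudida j(t) = 135·sin(3·t). Derivando la sacudida, obtenemos el snap: s(t) = 405·cos(3·t). De la ecuación del snap s(t) = 405·cos(3·t), sustituimos t = pi/2 para obtener s = 0.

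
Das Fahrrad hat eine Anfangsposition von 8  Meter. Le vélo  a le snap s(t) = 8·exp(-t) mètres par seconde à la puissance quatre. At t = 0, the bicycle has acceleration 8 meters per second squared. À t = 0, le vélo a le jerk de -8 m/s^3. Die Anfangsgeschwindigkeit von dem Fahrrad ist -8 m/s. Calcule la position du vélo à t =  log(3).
Nous devons trouver la primitive de notre équation du snap s(t) = 8·exp(-t) 4 fois. L'intégrale du snap est le jerk. En utilisant j(0) = -8, nous obtenons j(t) = -8·exp(-t). La primitive du jerk est l'accélération. En utilisant a(0) = 8, nous obtenons a(t) = 8·exp(-t). La primitive de l'accélération, avec v(0) = -8, donne la vitesse: v(t) = -8·exp(-t). En prenant ∫v(t)dt et en appliquant x(0) = 8, nous trouvons x(t) = 8·exp(-t). Nous avons la position x(t) = 8·exp(-t). En substituant t = log(3): x(log(3)) = 8/3.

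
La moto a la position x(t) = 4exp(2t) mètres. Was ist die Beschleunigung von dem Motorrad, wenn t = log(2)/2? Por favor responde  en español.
Partiendo de la posición x(t) = 4·exp(2·t), tomamos 2 derivadas. La derivada de la posición da la velocidad: v(t) = 8·exp(2·t). La derivada de la velocidad da la aceleración: a(t) = 16·exp(2·t). Usando a(t) = 16·exp(2·t) y sustituyendo t = log(2)/2, encontramos a = 32.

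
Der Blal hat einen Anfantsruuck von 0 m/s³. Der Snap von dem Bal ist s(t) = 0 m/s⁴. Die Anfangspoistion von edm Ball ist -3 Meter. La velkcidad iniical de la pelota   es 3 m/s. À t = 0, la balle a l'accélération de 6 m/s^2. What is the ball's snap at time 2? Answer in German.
Wir haben den Snap s(t) = 0. Durch Einsetzen von t = 2: s(2) = 0.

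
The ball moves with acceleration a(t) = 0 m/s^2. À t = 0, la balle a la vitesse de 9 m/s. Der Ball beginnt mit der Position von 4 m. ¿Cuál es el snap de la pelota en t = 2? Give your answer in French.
Nous devons dériver notre équation de l'accélération a(t) = 0 2 fois. En dérivant l'accélération, nous obtenons le jerk: j(t) = 0. En dérivant le jerk, nous obtenons le snap: s(t) = 0. Nous avons le snap s(t) = 0. En substituant t = 2: s(2) = 0.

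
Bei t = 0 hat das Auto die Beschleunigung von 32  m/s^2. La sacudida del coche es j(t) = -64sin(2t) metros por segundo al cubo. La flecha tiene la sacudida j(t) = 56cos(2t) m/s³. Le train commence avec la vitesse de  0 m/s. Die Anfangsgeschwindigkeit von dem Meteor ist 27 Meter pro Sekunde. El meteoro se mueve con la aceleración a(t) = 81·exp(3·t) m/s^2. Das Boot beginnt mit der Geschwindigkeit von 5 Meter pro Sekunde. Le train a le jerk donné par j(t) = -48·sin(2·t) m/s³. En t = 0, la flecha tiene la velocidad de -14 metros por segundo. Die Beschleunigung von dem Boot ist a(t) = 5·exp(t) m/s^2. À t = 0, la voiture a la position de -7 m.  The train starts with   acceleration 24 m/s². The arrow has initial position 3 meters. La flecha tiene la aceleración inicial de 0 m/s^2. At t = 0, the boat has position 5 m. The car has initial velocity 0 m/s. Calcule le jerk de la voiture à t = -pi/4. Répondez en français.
De l'équation du jerk j(t) = -64·sin(2·t), nous substituons t = -pi/4 pour obtenir j = 64.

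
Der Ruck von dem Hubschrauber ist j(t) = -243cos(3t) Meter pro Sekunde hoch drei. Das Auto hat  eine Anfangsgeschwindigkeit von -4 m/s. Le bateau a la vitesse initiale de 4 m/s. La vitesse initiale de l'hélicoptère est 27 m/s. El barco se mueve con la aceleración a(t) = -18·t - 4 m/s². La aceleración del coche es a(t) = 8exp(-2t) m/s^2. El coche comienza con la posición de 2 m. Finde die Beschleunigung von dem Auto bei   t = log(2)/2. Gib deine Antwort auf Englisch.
Using a(t) = 8·exp(-2·t) and substituting t = log(2)/2, we find a = 4.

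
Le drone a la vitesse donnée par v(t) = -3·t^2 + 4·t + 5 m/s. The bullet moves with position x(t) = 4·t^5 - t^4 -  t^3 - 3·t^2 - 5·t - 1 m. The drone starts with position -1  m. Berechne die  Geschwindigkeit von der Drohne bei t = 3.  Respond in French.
De l'équation de la vitesse v(t) = -3·t^2 + 4·t + 5, nous substituons t = 3 pour obtenir v = -10.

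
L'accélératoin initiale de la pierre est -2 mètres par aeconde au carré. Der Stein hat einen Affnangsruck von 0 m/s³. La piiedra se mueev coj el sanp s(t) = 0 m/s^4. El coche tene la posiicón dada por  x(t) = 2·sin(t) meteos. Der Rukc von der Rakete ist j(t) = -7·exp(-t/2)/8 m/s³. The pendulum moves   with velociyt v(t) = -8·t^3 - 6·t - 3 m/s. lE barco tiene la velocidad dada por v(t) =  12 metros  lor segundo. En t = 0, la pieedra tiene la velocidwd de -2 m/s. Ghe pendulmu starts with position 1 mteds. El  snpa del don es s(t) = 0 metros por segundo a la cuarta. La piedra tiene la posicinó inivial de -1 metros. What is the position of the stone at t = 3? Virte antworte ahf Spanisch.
Necesitamos integrar nuestra ecuación del snap s(t) = 0 4 veces. La antiderivada del snap, con j(0) = 0, da la sacudida: j(t) = 0. Integrando la sacudida y usando la condición inicial a(0) = -2, obtenemos a(t) = -2. La antiderivada de la aceleración es la velocidad. Usando v(0) = -2, obtenemos v(t) = -2·t - 2. La integral de la velocidad, con x(0) = -1, da la posición: x(t) = -t^2 - 2·t - 1. Tenemos la posición x(t) = -t^2 - 2·t - 1. Sustituyendo t = 3: x(3) = -16.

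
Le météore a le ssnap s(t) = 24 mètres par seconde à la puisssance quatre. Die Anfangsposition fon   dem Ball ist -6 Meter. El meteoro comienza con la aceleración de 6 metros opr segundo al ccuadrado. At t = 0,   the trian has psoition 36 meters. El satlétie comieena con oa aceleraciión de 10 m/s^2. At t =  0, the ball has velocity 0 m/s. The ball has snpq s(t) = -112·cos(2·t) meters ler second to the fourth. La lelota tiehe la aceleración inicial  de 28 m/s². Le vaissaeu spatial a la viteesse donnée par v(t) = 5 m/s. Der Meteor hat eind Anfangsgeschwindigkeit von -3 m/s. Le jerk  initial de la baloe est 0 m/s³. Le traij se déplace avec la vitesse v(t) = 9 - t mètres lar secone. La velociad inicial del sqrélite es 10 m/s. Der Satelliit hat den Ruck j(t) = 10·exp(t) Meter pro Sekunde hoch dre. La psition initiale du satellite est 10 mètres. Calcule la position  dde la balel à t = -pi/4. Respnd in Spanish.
Para resolver esto, necesitamos tomar 4 antiderivadas de nuestra ecuación del snap s(t) = -112·cos(2·t). La antiderivada del snap, con j(0) = 0, da la sacudida: j(t) = -56·sin(2·t). Integrando la sacudida y usando la condición inicial a(0) = 28, obtenemos a(t) = 28·cos(2·t). La antiderivada de la aceleración es la velocidad. Usando v(0) = 0, obtenemos v(t) = 14·sin(2·t). Tomando ∫v(t)dt y aplicando x(0) = -6, encontramos x(t) = 1 - 7·cos(2·t). De la ecuación de la posición x(t) = 1 - 7·cos(2·t), sustituimos t = -pi/4 para obtener x = 1.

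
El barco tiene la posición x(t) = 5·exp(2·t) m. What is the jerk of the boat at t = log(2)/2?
We must differentiate our position equation x(t) = 5·exp(2·t) 3 times. Taking d/dt of x(t), we find v(t) = 10·exp(2·t). The derivative of velocity gives acceleration: a(t) = 20·exp(2·t). Differentiating acceleration, we get jerk: j(t) = 40·exp(2·t). We have jerk j(t) = 40·exp(2·t). Substituting t = log(2)/2: j(log(2)/2) = 80.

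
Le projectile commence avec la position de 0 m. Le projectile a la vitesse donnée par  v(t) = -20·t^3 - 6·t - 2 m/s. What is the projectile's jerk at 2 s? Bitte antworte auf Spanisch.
Partiendo de la velocidad v(t) = -20·t^3 - 6·t - 2, tomamos 2 derivadas. La derivada de la velocidad da la aceleración: a(t) = -60·t^2 - 6. Derivando la aceleración, obtenemos la sacudida: j(t) = -120·t. Tenemos la sacudida j(t) = -120·t. Sustituyendo t = 2: j(2) = -240.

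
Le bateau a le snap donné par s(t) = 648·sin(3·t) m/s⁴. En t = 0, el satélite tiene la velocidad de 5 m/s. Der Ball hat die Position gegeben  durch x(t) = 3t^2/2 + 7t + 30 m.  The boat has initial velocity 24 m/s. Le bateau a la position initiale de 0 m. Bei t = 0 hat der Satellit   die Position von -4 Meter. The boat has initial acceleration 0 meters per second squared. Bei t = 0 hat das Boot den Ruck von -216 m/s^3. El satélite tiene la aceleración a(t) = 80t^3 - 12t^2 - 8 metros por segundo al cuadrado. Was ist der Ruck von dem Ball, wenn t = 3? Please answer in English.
To solve this, we need to take 3 derivatives of our position equation x(t) = 3·t^2/2 + 7·t + 30. Differentiating position, we get velocity: v(t) = 3·t + 7. The derivative of velocity gives acceleration: a(t) = 3. The derivative of acceleration gives jerk: j(t) = 0. From the given jerk equation j(t) = 0, we substitute t = 3 to get j = 0.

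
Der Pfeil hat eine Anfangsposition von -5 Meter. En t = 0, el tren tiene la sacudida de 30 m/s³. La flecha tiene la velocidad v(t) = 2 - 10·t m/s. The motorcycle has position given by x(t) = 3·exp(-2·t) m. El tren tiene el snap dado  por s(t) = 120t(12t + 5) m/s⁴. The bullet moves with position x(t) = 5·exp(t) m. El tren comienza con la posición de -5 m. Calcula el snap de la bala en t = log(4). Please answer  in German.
Um dies zu lösen, müssen wir 4 Ableitungen unserer Gleichung für die Position x(t) = 5·exp(t) nehmen. Durch Ableiten von der Position erhalten wir die Geschwindigkeit: v(t) = 5·exp(t). Durch Ableiten von der Geschwindigkeit erhalten wir die Beschleunigung: a(t) = 5·exp(t). Durch Ableiten von der Beschleunigung erhalten wir den Ruck: j(t) = 5·exp(t). Die Ableitung von dem Ruck ergibt den Snap: s(t) = 5·exp(t). Wir haben den Snap s(t) = 5·exp(t). Durch Einsetzen von t = log(4): s(log(4)) = 20.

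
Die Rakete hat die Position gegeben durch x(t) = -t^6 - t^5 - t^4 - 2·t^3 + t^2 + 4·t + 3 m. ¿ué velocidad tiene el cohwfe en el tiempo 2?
Para resolver esto, necesitamos tomar 1 derivada de nuestra ecuación de la posición x(t) = -t^6 - t^5 - t^4 - 2·t^3 + t^2 + 4·t + 3. Tomando d/dt de x(t), encontramos v(t) = -6·t^5 - 5·t^4 - 4·t^3 - 6·t^2 + 2·t + 4. Usando v(t) = -6·t^5 - 5·t^4 - 4·t^3 - 6·t^2 + 2·t + 4 y sustituyendo t = 2, encontramos v = -320.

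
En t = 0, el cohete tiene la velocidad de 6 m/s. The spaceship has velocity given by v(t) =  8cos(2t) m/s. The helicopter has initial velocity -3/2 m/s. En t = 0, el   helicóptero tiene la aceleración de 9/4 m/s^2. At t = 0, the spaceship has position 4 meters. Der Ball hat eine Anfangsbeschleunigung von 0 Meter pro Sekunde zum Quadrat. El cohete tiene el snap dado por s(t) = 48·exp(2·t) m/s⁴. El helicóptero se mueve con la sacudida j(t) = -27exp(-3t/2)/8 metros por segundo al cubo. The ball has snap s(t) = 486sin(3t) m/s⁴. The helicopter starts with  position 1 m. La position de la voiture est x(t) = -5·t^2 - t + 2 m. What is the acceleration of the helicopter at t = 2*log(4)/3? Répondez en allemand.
Wir müssen das Integral unserer Gleichung für den Ruck j(t) = -27·exp(-3·t/2)/8 1-mal finden. Mit ∫j(t)dt und Anwendung von a(0) = 9/4, finden wir a(t) = 9·exp(-3·t/2)/4. Mit a(t) = 9·exp(-3·t/2)/4 und Einsetzen von t = 2*log(4)/3, finden wir a = 9/16.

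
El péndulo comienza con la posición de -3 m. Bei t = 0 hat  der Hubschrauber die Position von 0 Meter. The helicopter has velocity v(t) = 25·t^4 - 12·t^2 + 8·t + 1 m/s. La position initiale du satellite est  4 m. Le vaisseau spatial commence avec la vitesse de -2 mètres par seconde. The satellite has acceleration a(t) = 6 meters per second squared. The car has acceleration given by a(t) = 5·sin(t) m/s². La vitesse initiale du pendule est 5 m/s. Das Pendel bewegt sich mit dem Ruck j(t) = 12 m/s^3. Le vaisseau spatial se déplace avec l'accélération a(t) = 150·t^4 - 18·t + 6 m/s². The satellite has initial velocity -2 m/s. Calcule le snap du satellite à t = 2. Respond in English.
We must differentiate our acceleration equation a(t) = 6 2 times. Taking d/dt of a(t), we find j(t) = 0. The derivative of jerk gives snap: s(t) = 0. From the given snap equation s(t) = 0, we substitute t = 2 to get s = 0.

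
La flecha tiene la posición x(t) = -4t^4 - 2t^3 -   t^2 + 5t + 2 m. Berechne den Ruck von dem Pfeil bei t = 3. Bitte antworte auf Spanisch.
Para resolver esto, necesitamos tomar 3 derivadas de nuestra ecuación de la posición x(t) = -4·t^4 - 2·t^3 - t^2 + 5·t + 2. Derivando la posición, obtenemos la velocidad: v(t) = -16·t^3 - 6·t^2 - 2·t + 5. Tomando d/dt de v(t), encontramos a(t) = -48·t^2 - 12·t - 2. Tomando d/dt de a(t), encontramos j(t) = -96·t - 12. Tenemos la sacudida j(t) = -96·t - 12. Sustituyendo t = 3: j(3) = -300.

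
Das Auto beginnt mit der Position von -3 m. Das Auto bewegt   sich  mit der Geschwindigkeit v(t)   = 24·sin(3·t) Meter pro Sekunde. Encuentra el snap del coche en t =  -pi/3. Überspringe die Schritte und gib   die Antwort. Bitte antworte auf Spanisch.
En t = -pi/3, s = 648.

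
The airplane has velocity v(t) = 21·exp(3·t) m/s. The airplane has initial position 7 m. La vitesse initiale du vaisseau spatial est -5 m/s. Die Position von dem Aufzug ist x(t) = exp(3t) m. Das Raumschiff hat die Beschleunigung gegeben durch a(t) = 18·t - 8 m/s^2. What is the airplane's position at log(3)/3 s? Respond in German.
Um dies zu lösen, müssen wir 1 Stammfunktion unserer Gleichung für die Geschwindigkeit v(t) = 21·exp(3·t) finden. Das Integral von der Geschwindigkeit ist die Position. Mit x(0) = 7 erhalten wir x(t) = 7·exp(3·t). Wir haben die Position x(t) = 7·exp(3·t). Durch Einsetzen von t = log(3)/3: x(log(3)/3) = 21.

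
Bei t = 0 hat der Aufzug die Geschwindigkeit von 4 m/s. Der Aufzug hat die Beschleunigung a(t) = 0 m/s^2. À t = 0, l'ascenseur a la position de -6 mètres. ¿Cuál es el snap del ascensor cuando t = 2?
Partiendo de la aceleración a(t) = 0, tomamos 2 derivadas. Tomando d/dt de a(t), encontramos j(t) = 0. Derivando la sacudida, obtenemos el snap: s(t) = 0. Usando s(t) = 0 y sustituyendo t = 2, encontramos s = 0.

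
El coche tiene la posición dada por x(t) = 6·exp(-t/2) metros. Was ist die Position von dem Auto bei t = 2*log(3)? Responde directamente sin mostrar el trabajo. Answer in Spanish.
La respuesta es 2.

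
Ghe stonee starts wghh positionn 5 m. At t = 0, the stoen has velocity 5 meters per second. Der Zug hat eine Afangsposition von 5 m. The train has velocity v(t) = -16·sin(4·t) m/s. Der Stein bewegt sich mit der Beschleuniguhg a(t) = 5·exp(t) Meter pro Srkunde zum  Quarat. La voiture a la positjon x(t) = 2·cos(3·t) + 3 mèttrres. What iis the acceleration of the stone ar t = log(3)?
We have acceleration a(t) = 5·exp(t). Substituting t = log(3): a(log(3)) = 15.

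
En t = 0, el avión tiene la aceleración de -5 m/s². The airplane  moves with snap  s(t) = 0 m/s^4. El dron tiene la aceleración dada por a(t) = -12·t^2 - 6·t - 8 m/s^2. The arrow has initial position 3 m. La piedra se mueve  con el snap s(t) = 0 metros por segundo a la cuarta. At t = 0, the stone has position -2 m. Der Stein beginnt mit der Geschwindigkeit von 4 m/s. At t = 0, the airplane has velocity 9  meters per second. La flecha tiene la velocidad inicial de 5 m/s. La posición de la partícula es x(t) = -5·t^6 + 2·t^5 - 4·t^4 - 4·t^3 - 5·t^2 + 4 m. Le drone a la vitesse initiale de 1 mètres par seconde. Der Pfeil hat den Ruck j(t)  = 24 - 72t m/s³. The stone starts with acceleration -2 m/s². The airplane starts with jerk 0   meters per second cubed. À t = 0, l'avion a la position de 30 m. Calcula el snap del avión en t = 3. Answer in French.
En utilisant s(t) = 0 et en substituant t = 3, nous trouvons s = 0.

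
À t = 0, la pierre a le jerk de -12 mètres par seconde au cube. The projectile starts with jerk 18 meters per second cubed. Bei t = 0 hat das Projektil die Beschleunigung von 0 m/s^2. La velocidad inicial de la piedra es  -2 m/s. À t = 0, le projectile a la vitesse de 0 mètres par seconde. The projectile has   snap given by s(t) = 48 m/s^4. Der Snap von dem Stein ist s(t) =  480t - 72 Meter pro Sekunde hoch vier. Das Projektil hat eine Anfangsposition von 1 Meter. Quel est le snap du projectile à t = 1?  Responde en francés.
Nous avons le snap s(t) = 48. En substituant t = 1: s(1) = 48.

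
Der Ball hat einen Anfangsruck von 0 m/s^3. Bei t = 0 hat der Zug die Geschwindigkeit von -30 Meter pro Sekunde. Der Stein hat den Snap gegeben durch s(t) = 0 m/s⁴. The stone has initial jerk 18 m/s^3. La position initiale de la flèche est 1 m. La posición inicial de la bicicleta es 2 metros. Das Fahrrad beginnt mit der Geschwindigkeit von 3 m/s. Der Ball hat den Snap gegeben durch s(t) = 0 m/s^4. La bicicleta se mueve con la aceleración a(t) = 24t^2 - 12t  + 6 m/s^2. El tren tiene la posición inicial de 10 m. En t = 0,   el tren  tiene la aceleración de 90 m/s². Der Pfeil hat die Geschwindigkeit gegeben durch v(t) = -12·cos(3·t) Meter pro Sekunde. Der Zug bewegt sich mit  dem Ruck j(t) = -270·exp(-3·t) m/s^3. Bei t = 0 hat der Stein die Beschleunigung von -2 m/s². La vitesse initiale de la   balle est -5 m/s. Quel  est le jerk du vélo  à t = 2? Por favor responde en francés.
Pour résoudre ceci, nous devons prendre 1 dérivée de notre équation de l'accélération a(t) = 24·t^2 - 12·t + 6. En prenant d/dt de a(t), nous trouvons j(t) = 48·t - 12. En utilisant j(t) = 48·t - 12 et en substituant t = 2, nous trouvons j = 84.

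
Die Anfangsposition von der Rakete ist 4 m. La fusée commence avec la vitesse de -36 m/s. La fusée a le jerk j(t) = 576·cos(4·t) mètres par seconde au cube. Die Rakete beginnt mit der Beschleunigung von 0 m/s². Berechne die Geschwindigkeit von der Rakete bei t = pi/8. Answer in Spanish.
Necesitamos integrar nuestra ecuación de la sacudida j(t) = 576·cos(4·t) 2 veces. La antiderivada de la sacudida es la aceleración. Usando a(0) = 0, obtenemos a(t) = 144·sin(4·t). Integrando la aceleración y usando la condición inicial v(0) = -36, obtenemos v(t) = -36·cos(4·t). Tenemos la velocidad v(t) = -36·cos(4·t). Sustituyendo t = pi/8: v(pi/8) = 0.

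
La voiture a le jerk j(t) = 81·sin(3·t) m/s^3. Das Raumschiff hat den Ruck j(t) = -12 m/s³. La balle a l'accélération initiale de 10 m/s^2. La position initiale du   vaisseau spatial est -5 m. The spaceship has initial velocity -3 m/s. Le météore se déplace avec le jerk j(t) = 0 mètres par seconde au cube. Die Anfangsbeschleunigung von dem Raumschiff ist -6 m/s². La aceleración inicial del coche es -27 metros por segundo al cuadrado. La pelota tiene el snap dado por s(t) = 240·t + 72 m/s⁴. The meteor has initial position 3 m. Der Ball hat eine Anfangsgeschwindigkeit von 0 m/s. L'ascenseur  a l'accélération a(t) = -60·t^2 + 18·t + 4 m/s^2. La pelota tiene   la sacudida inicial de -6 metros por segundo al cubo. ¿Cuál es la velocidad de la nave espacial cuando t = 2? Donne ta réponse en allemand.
Um dies zu lösen, müssen wir 2 Stammfunktionen unserer Gleichung für den Ruck j(t) = -12 finden. Das Integral von dem Ruck, mit a(0) = -6, ergibt die Beschleunigung: a(t) = -12·t - 6. Mit ∫a(t)dt und Anwendung von v(0) = -3, finden wir v(t) = -6·t^2 - 6·t - 3. Aus der Gleichung für die Geschwindigkeit v(t) = -6·t^2 - 6·t - 3, setzen wir t = 2 ein und erhalten v = -39.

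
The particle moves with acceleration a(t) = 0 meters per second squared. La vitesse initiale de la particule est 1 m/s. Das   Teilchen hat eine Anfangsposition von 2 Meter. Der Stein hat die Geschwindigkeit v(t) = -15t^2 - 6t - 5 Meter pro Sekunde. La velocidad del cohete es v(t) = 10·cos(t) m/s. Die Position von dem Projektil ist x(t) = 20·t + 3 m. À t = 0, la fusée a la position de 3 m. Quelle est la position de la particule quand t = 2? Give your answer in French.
Nous devons intégrer notre équation de l'accélération a(t) = 0 2 fois. En prenant ∫a(t)dt et en appliquant v(0) = 1, nous trouvons v(t) = 1. La primitive de la vitesse est la position. En utilisant x(0) = 2, nous obtenons x(t) = t + 2. En utilisant x(t) = t + 2 et en substituant t = 2, nous trouvons x = 4.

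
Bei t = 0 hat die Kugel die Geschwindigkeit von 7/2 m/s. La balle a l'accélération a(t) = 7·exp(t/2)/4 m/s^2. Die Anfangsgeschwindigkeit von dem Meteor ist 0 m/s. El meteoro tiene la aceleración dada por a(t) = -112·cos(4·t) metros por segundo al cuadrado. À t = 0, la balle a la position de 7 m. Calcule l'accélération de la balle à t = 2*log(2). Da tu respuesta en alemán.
Mit a(t) = 7·exp(t/2)/4 und Einsetzen von t = 2*log(2), finden wir a = 7/2.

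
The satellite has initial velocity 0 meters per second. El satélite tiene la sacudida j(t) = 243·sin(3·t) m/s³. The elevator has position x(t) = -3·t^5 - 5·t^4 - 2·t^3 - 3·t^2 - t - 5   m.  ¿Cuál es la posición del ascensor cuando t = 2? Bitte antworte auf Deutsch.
Mit x(t) = -3·t^5 - 5·t^4 - 2·t^3 - 3·t^2 - t - 5 und Einsetzen von t = 2, finden wir x = -211.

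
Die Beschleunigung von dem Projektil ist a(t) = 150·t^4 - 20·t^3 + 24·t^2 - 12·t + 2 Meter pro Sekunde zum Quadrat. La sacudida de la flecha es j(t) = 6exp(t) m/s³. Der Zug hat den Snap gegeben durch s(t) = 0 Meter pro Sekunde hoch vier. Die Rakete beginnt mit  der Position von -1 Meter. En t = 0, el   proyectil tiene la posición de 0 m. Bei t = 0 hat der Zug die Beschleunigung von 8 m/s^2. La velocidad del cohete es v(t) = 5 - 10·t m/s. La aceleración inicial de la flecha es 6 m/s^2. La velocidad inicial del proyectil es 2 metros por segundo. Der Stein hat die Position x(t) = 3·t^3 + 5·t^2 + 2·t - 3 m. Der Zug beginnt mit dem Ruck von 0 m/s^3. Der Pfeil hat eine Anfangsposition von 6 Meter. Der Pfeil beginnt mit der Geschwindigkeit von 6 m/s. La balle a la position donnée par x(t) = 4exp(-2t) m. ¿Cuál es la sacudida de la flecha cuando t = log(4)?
Usando j(t) = 6·exp(t) y sustituyendo t = log(4), encontramos j = 24.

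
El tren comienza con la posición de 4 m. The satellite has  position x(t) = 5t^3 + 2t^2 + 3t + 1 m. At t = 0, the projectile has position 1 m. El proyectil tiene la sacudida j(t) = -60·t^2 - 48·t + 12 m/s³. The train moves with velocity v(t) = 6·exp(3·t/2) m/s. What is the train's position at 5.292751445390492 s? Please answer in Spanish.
Partiendo de la velocidad v(t) = 6·exp(3·t/2), tomamos 1 antiderivada. Integrando la velocidad y usando la condición inicial x(0) = 4, obtenemos x(t) = 4·exp(3·t/2). De la ecuación de la posición x(t) = 4·exp(3·t/2), sustituimos t = 5.292751445390492 para obtener x = 11219.6448940663.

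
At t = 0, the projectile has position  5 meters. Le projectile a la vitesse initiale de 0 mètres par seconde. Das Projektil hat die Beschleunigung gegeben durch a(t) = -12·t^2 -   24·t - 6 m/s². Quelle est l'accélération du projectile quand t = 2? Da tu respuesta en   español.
Usando a(t) = -12·t^2 - 24·t - 6 y sustituyendo t = 2, encontramos a = -102.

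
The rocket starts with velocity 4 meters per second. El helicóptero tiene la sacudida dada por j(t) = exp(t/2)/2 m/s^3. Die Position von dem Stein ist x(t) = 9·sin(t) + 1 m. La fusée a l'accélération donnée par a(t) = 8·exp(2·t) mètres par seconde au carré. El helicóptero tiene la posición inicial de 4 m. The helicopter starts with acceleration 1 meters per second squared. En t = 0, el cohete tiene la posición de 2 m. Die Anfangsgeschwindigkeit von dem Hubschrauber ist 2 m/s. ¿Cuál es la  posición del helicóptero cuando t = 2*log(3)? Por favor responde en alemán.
Um dies zu lösen, müssen wir 3 Integrale unserer Gleichung für den Ruck j(t) = exp(t/2)/2 finden. Mit ∫j(t)dt und Anwendung von a(0) = 1, finden wir a(t) = exp(t/2). Die Stammfunktion von der Beschleunigung, mit v(0) = 2, ergibt die Geschwindigkeit: v(t) = 2·exp(t/2). Das Integral von der Geschwindigkeit, mit x(0) = 4, ergibt die Position: x(t) = 4·exp(t/2). Aus der Gleichung für die Position x(t) = 4·exp(t/2), setzen wir t = 2*log(3) ein und erhalten x = 12.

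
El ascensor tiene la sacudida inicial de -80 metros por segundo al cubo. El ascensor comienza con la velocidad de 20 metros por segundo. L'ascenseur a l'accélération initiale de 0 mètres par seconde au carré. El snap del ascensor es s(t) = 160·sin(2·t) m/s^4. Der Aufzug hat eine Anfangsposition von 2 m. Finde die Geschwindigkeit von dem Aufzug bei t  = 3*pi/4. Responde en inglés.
We must find the integral of our snap equation s(t) = 160·sin(2·t) 3 times. The antiderivative of snap, with j(0) = -80, gives jerk: j(t) = -80·cos(2·t). Finding the antiderivative of j(t) and using a(0) = 0: a(t) = -40·sin(2·t). Integrating acceleration and using the initial condition v(0) = 20, we get v(t) = 20·cos(2·t). We have velocity v(t) = 20·cos(2·t). Substituting t = 3*pi/4: v(3*pi/4) = 0.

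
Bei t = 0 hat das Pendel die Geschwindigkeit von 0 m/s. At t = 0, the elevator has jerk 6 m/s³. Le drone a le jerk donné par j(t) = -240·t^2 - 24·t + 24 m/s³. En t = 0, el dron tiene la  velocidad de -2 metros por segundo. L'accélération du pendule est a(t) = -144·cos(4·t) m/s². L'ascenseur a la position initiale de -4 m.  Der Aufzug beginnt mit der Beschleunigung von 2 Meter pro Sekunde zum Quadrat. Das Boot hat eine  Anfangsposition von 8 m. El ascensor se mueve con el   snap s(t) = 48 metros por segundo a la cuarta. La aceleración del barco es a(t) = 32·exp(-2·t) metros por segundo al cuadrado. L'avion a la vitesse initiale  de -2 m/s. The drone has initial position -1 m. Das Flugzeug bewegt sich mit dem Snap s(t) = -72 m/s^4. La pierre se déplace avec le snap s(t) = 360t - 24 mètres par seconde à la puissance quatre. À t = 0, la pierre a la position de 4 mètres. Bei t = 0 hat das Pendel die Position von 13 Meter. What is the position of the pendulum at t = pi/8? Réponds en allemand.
Ausgehend von der Beschleunigung a(t) = -144·cos(4·t), nehmen wir 2 Integrale. Das Integral von der Beschleunigung ist die Geschwindigkeit. Mit v(0) = 0 erhalten wir v(t) = -36·sin(4·t). Durch Integration von der Geschwindigkeit und Verwendung der Anfangsbedingung x(0) = 13, erhalten wir x(t) = 9·cos(4·t) + 4. Aus der Gleichung für die Position x(t) = 9·cos(4·t) + 4, setzen wir t = pi/8 ein und erhalten x = 4.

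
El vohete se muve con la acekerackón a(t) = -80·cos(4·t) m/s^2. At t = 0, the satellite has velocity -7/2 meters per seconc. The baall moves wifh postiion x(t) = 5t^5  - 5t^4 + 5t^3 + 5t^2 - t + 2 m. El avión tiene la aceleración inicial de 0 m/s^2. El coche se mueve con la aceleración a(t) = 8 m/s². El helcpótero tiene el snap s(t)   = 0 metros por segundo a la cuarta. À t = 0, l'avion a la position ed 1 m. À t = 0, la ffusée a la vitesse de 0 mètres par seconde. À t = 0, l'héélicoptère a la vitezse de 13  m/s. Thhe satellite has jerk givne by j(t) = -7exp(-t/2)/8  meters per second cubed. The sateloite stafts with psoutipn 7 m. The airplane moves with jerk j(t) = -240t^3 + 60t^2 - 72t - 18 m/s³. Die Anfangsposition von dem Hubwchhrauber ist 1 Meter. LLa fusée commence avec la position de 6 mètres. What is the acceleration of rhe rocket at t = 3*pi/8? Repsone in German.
Mit a(t) = -80·cos(4·t) und Einsetzen von t = 3*pi/8, finden wir a = 0.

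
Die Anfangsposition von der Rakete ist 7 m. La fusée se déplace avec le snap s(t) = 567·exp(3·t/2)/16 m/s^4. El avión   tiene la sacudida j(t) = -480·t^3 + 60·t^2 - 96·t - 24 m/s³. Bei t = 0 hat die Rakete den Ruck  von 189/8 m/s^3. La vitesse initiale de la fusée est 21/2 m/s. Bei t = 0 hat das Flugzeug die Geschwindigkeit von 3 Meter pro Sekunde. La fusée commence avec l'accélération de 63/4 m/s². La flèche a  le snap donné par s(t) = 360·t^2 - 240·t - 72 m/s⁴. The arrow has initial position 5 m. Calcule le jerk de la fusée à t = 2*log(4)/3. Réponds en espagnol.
Para resolver esto, necesitamos tomar 1 antiderivada de nuestra ecuación del snap s(t) = 567·exp(3·t/2)/16. Integrando el snap y usando la condición inicial j(0) = 189/8, obtenemos j(t) = 189·exp(3·t/2)/8. De la ecuación de la sacudida j(t) = 189·exp(3·t/2)/8, sustituimos t = 2*log(4)/3 para obtener j = 189/2.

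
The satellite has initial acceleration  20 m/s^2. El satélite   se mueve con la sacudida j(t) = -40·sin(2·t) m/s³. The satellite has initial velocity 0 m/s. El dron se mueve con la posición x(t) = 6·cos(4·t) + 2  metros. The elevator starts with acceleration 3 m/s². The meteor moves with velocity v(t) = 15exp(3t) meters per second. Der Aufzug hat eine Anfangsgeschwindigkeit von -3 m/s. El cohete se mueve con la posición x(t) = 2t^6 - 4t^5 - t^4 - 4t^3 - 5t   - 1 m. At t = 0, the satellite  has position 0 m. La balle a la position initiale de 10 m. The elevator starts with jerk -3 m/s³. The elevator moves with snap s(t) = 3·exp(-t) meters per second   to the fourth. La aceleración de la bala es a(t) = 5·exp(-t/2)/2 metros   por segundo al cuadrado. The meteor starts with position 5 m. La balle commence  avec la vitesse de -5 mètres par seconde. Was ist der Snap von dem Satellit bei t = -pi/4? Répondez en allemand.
Um dies zu lösen, müssen wir 1 Ableitung unserer Gleichung für den Ruck j(t) = -40·sin(2·t) nehmen. Die Ableitung von dem Ruck ergibt den Snap: s(t) = -80·cos(2·t). Wir haben den Snap s(t) = -80·cos(2·t). Durch Einsetzen von t = -pi/4: s(-pi/4) = 0.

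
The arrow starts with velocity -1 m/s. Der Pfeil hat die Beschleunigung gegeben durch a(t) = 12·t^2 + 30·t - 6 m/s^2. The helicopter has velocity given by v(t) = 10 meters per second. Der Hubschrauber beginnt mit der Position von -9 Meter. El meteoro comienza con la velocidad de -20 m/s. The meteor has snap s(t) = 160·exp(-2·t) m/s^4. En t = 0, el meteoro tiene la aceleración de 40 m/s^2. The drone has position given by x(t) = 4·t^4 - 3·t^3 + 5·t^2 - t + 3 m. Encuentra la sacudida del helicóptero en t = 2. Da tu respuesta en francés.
En partant de la vitesse v(t) = 10, nous prenons 2 dérivées. En dérivant la vitesse, nous obtenons l'accélération: a(t) = 0. En prenant d/dt de a(t), nous trouvons j(t) = 0. Nous avons le jerk j(t) = 0. En substituant t = 2: j(2) = 0.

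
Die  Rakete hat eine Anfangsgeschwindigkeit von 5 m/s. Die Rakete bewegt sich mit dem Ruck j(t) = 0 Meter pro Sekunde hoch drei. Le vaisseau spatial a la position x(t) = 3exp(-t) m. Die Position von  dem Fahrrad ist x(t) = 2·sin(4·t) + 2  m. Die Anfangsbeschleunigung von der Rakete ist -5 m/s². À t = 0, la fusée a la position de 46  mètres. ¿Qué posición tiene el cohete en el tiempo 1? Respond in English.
To find the answer, we compute 3 integrals of j(t) = 0. The integral of jerk, with a(0) = -5, gives acceleration: a(t) = -5. Integrating acceleration and using the initial condition v(0) = 5, we get v(t) = 5 - 5·t. Integrating velocity and using the initial condition x(0) = 46, we get x(t) = -5·t^2/2 + 5·t + 46. Using x(t) = -5·t^2/2 + 5·t + 46 and substituting t = 1, we find x = 97/2.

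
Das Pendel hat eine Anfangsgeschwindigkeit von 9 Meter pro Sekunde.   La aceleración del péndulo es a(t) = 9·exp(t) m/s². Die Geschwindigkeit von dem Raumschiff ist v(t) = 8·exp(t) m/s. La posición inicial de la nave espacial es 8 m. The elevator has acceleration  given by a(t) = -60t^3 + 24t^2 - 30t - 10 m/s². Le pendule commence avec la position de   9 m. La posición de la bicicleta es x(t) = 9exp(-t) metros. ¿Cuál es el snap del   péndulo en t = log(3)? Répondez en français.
Pour résoudre ceci, nous devons prendre 2 dérivées de notre équation de l'accélération a(t) = 9·exp(t). En dérivant l'accélération, nous obtenons le jerk: j(t) = 9·exp(t). La dérivée du jerk donne le snap: s(t) = 9·exp(t). En utilisant s(t) = 9·exp(t) et en substituant t = log(3), nous trouvons s = 27.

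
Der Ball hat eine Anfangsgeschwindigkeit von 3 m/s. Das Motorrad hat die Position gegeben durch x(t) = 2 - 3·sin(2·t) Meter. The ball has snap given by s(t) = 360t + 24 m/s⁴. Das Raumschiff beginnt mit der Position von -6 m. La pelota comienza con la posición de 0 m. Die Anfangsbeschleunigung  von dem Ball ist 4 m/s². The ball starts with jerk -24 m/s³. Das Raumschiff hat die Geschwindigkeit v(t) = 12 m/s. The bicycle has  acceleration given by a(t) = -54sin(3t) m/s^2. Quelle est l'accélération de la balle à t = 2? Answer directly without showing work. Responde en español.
a(2) = 484.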